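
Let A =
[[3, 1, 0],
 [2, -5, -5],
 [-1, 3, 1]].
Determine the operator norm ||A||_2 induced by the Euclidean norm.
||A||_2 ≈ 7.9547 (= sqrt(largest eigenvalue of A^T A))

||A||_2 = sigma_max(A) = sqrt(lambda_max(A^T A)). Form the symmetric matrix M = A^T A =
[[14, -10, -11],
 [-10, 35, 28],
 [-11, 28, 26]].
Its characteristic polynomial (trace, sum of principal 2x2 minors, determinant of M give the coefficients) is
  p(λ) = det(λ I - M) = λ^3 - 75λ^2 + 759λ - 1089.
No integer candidate from the rational root theorem (±divisors of 1089) is a root, so the roots are irrational. The cubic discriminant is Δ = 737610192 > 0, so there are three distinct real roots. p(1) = -404 and p(2) = 137 have opposite signs, so a root lies in (1, 2); Newton's method refines it to λ ≈ 1.7206. p(10) = 1 and p(11) = -484 have opposite signs, so a root lies in (10, 11); Newton's method refines it to λ ≈ 10.0023. p(63) = -900 and p(64) = 2431 have opposite signs, so a root lies in (63, 64); Newton's method refines it to λ ≈ 63.2771. Check (Vieta): the three roots sum to 75, matching tr M = 75.
So the eigenvalues of A^T A are ≈ 1.7206, 10.0023, 63.2771 (all ≥ 0, as they must be for A^T A). The largest is λ_max ≈ 63.2771, hence ||A||_2 = sqrt(λ_max) ≈ 7.9547.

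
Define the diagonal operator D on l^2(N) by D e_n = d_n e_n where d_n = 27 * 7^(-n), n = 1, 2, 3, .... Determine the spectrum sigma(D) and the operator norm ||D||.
sigma(D) = {27 * 7^(-n) : n ≥ 1} ∪ {0}; ||D|| = 27/7

A bounded diagonal operator on l^2 with diagonal entries d_n has spectrum equal to the closure of {d_n : n ≥ 1}: every d_n is an eigenvalue (with eigenvector e_n), so {d_n} ⊂ sigma(D); the spectrum is closed, so its closure is too; and for lambda not in the closure, (D - lambda I) has bounded inverse (the diagonal entries 1/(d_n - lambda) are bounded). For our sequence d_n = 27 * 7^(-n), n = 1, 2, 3, ...:
  - {d_n} = {27 * 7^(-n) : n ≥ 1}; the only limit point is 0
  - closure = {27 * 7^(-n) : n ≥ 1} ∪ {0}
For the norm: a diagonal operator has ||D|| = sup_n |d_n|. Here d_n = 27 * 7^(-n) is positive and decreasing, so sup_n |d_n| = d_1 = 27/7. So ||D|| = 27/7.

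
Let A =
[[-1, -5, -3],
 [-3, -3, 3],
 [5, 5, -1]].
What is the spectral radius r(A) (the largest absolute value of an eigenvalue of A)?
r(A) ≈ 7.0853

The eigenvalues of A are the roots of its characteristic polynomial. With M = A (coefficients from the trace, the sum of principal 2x2 minors, and det A):
  p(λ) = det(λ I - M) = λ^3 + 5λ^2 - 8λ + 48.
No integer candidate from the rational root theorem (±divisors of 48) is a root, so the roots are irrational. The cubic discriminant is Δ = -117120 < 0, so there is one real root and a complex-conjugate pair. p(-8) = -80 and p(-7) = 6 have opposite signs, so a root lies in (-8, -7); Newton's method refines it to λ ≈ -7.0853. Dividing out (λ - (-7.0853)) leaves approximately λ^2 - 2.0853λ + 6.7746. For λ^2 - 2.0853λ + 6.7746 the discriminant is -22.7502. It is negative, so the remaining roots are the complex-conjugate pair λ ≈ 1.0426 ± 2.3849i. Their product equals the constant term, so |λ|^2 ≈ 6.7746 and |λ| ≈ 2.6028.
Thus the eigenvalues (to 4 decimals) are -7.0853 (modulus 7.0853); 1.0426 ± 2.3849i (modulus 2.6028). The spectral radius is the largest modulus: r(A) ≈ 7.0853. (Cross-check: r(A) ≤ ||A||_2 ≈ 9.3961; equality holds whenever A is normal, though it can also hold for some non-normal A.)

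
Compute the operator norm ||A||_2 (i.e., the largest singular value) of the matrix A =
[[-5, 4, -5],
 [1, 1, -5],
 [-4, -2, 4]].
||A||_2 ≈ 9.2311 (= sqrt(largest eigenvalue of A^T A))

||A||_2 = sigma_max(A) = sqrt(lambda_max(A^T A)). Form the symmetric matrix M = A^T A =
[[42, -11, 4],
 [-11, 21, -33],
 [4, -33, 66]].
Its characteristic polynomial (trace, sum of principal 2x2 minors, determinant of M give the coefficients) is
  p(λ) = det(λ I - M) = λ^3 - 129λ^2 + 3814λ - 7056.
No integer candidate from the rational root theorem (±divisors of 7056) is a root, so the roots are irrational. The cubic discriminant is Δ = 20703330500 > 0, so there are three distinct real roots. p(1) = -3370 and p(2) = 64 have opposite signs, so a root lies in (1, 2); Newton's method refines it to λ ≈ 1.9807. p(41) = 1390 and p(42) = -336 have opposite signs, so a root lies in (41, 42); Newton's method refines it to λ ≈ 41.8057. p(85) = -766 and p(86) = 2920 have opposite signs, so a root lies in (85, 86); Newton's method refines it to λ ≈ 85.2136. Check (Vieta): the three roots sum to 129, matching tr M = 129.
So the eigenvalues of A^T A are ≈ 1.9807, 41.8057, 85.2136 (all ≥ 0, as they must be for A^T A). The largest is λ_max ≈ 85.2136, hence ||A||_2 = sqrt(λ_max) ≈ 9.2311.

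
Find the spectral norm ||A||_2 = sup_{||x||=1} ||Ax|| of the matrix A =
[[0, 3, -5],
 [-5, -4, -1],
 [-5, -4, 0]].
||A||_2 ≈ 9.2723 (= sqrt(largest eigenvalue of A^T A))

||A||_2 = sigma_max(A) = sqrt(lambda_max(A^T A)). Form the symmetric matrix M = A^T A =
[[50, 40, 5],
 [40, 41, -11],
 [5, -11, 26]].
Its characteristic polynomial (trace, sum of principal 2x2 minors, determinant of M give the coefficients) is
  p(λ) = det(λ I - M) = λ^3 - 117λ^2 + 2670λ - 225.
No integer candidate from the rational root theorem (±divisors of 225) is a root, so the roots are irrational. The cubic discriminant is Δ = 21273221025 > 0, so there are three distinct real roots. p(0) = -225 and p(1) = 2329 have opposite signs, so a root lies in (0, 1); Newton's method refines it to λ ≈ 0.0846. p(30) = 1575 and p(31) = -101 have opposite signs, so a root lies in (30, 31); Newton's method refines it to λ ≈ 30.9406. p(85) = -4475 and p(86) = 119 have opposite signs, so a root lies in (85, 86); Newton's method refines it to λ ≈ 85.9748. Check (Vieta): the three roots sum to 117, matching tr M = 117.
So the eigenvalues of A^T A are ≈ 0.0846, 30.9406, 85.9748 (all ≥ 0, as they must be for A^T A). The largest is λ_max ≈ 85.9748, hence ||A||_2 = sqrt(λ_max) ≈ 9.2723.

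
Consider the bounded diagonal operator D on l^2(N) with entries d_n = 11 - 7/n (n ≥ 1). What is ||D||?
||D|| = 11

For a diagonal operator on l^2 with entries d_n, ||D|| = sup_n |d_n|. Here d_1 = 4, d_2 = 15/2, ..., and d_n = 11 - 7/n increases monotonically toward 11. All terms lie in [4, 11), so |d_n| = d_n and the supremum is the limit 11, which is not attained by any individual d_n. Hence ||D|| = 11.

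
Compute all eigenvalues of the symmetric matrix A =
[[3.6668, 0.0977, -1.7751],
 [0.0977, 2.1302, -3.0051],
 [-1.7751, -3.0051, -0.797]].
sigma(A) ≈ {-3, 3, 5}

A is real symmetric, so its spectrum consists of real eigenvalues. Expanding the characteristic polynomial of the displayed matrix gives
  det(λ I - A) = p(λ) = λ^3 + (-5)λ^2 + (-9)λ + (45.0012).
Solving p(λ) = 0 yields eigenvalues ≈ -3, 3, 5. (A is shown rounded to 4 decimals, so these recover the underlying integer eigenvalues to within that precision.)
Verification: the trace of A = 5 equals the sum of eigenvalues 5, and det(A) ≈ -45.0012 matches the eigenvalue product -45.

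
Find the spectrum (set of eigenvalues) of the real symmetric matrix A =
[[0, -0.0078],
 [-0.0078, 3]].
sigma(A) ≈ {0, 3}

A is real symmetric, so its spectrum consists of real eigenvalues. Expanding the characteristic polynomial of the displayed matrix gives
  det(λ I - A) = p(λ) = λ^2 + (-3)λ + (0).
Solving p(λ) = 0 yields eigenvalues ≈ 0, 3. (A is shown rounded to 4 decimals, so these recover the underlying integer eigenvalues to within that precision.)
Verification: the trace of A = 3 equals the sum of eigenvalues 3, and det(A) ≈ -0.0001 matches the eigenvalue product 0.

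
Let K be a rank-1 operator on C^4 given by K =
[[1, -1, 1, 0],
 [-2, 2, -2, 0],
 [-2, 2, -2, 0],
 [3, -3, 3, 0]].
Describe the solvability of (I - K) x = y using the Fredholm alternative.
(I - K) is singular (det(I - K) = 0, i.e. 1 ∈ sigma(K)). (I - K) x = y is solvable iff y ⊥ ker((I - K)^*) = span{(1, -1, 1, 0)}, i.e. iff y_1 - y_2 + y_3 = 0. When solvable, the solutions are x = y + c·(1, -2, -2, 3), c arbitrary (ker(I - K) = span{(1, -2, -2, 3)}, dimension 1).

K has rank 1, so it is an outer product K = u v^T: every row of K is a multiple of one row vector. Reading off the entries, u = (1, -2, -2, 3) and v = (1, -1, 1, 0) (row i of K equals u_i·v^T). A rank-one matrix u v^T satisfies K u = u (v·u) and kills the (3)-dimensional subspace v^⊥, so its characteristic polynomial is lambda^3 (lambda - v·u) with v·u = tr K = 1. Hence the eigenvalues of I - K are 1 (multiplicity 3) and 1 - (1) = 0, so det(I - K) = 0. (Direct check: I - K =
[[0, 1, -1, 0],
 [2, -1, 2, 0],
 [2, -2, 3, 0],
 [-3, 3, -3, 1]]
has determinant 0.) So 1 is an eigenvalue of K and (I - K) is not invertible. The finite-dimensional Fredholm alternative says: either (I - K) is invertible, or ker(I - K) ≠ {0} and then range(I - K) = ker((I - K)^*)^⊥, with dim ker(I - K) = dim ker((I - K)^*). We are in the second case, so we need both kernels. Kernel of I - K: (I - K) u = u - u (v·u) = u - u = 0, so ker(I - K) = span{u} = span{(1, -2, -2, 3)} (it is exactly 1-dimensional because rank(I - K) = 3). Kernel of the adjoint: K is real, so (I - K)^* = I - K^T = I - v u^T, and (I - v u^T) v = v - v (u·v) = 0; hence ker((I - K)^*) = span{v} = span{(1, -1, 1, 0)}. Therefore (I - K) x = y is solvable iff <y, v> = 0, i.e. iff y_1 - y_2 + y_3 = 0. When this holds, K y = u (v·y) = 0, so (I - K) y = y and x = y is a particular solution; the full solution set is the line x = y + c·u = y + c·(1, -2, -2, 3), c ∈ C.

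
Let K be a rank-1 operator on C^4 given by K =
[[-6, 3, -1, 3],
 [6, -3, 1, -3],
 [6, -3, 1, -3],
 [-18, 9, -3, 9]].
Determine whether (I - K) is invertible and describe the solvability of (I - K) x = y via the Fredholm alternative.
(I - K) is singular (det(I - K) = 0, i.e. 1 ∈ sigma(K)). (I - K) x = y is solvable iff y ⊥ ker((I - K)^*) = span{(-6, 3, -1, 3)}, i.e. iff -6y_1 + 3y_2 - y_3 + 3y_4 = 0. When solvable, the solutions are x = y + c·(1, -1, -1, 3), c arbitrary (ker(I - K) = span{(1, -1, -1, 3)}, dimension 1).

K has rank 1, so it is an outer product K = u v^T: every row of K is a multiple of one row vector. Reading off the entries, u = (1, -1, -1, 3) and v = (-6, 3, -1, 3) (row i of K equals u_i·v^T). A rank-one matrix u v^T satisfies K u = u (v·u) and kills the (3)-dimensional subspace v^⊥, so its characteristic polynomial is lambda^3 (lambda - v·u) with v·u = tr K = 1. Hence the eigenvalues of I - K are 1 (multiplicity 3) and 1 - (1) = 0, so det(I - K) = 0. (Direct check: I - K =
[[7, -3, 1, -3],
 [-6, 4, -1, 3],
 [-6, 3, 0, 3],
 [18, -9, 3, -8]]
has determinant 0.) So 1 is an eigenvalue of K and (I - K) is not invertible. The finite-dimensional Fredholm alternative says: either (I - K) is invertible, or ker(I - K) ≠ {0} and then range(I - K) = ker((I - K)^*)^⊥, with dim ker(I - K) = dim ker((I - K)^*). We are in the second case, so we need both kernels. Kernel of I - K: (I - K) u = u - u (v·u) = u - u = 0, so ker(I - K) = span{u} = span{(1, -1, -1, 3)} (it is exactly 1-dimensional because rank(I - K) = 3). Kernel of the adjoint: K is real, so (I - K)^* = I - K^T = I - v u^T, and (I - v u^T) v = v - v (u·v) = 0; hence ker((I - K)^*) = span{v} = span{(-6, 3, -1, 3)}. Therefore (I - K) x = y is solvable iff <y, v> = 0, i.e. iff -6y_1 + 3y_2 - y_3 + 3y_4 = 0. When this holds, K y = u (v·y) = 0, so (I - K) y = y and x = y is a particular solution; the full solution set is the line x = y + c·u = y + c·(1, -1, -1, 3), c ∈ C.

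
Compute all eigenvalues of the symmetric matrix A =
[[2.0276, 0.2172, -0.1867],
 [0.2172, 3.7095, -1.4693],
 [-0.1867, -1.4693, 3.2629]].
sigma(A) ≈ {2, 5} (2 with multiplicity 2)

A is real symmetric, so its spectrum consists of real eigenvalues. Expanding the characteristic polynomial of the displayed matrix gives
  det(λ I - A) = p(λ) = λ^3 + (-9)λ^2 + (24)λ + (-20).
Solving p(λ) = 0 yields eigenvalues ≈ 2, 2, 5. (A is shown rounded to 4 decimals, so these recover the underlying integer eigenvalues to within that precision.)
Verification: the trace of A = 9 equals the sum of eigenvalues 9, and det(A) ≈ 20.0002 matches the eigenvalue product 20.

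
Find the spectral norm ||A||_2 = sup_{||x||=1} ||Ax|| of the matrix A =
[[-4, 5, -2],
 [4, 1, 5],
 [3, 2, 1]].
||A||_2 ≈ 8.3269 (= sqrt(largest eigenvalue of A^T A))

||A||_2 = sigma_max(A) = sqrt(lambda_max(A^T A)). Form the symmetric matrix M = A^T A =
[[41, -10, 31],
 [-10, 30, -3],
 [31, -3, 30]].
Its characteristic polynomial (trace, sum of principal 2x2 minors, determinant of M give the coefficients) is
  p(λ) = det(λ I - M) = λ^3 - 101λ^2 + 2290λ - 6561.
No integer candidate from the rational root theorem (±divisors of 6561) is a root, so the roots are irrational. The cubic discriminant is Δ = 4572513609 > 0, so there are three distinct real roots. p(3) = -573 and p(4) = 1047 have opposite signs, so a root lies in (3, 4); Newton's method refines it to λ ≈ 3.3411. p(28) = 327 and p(29) = -703 have opposite signs, so a root lies in (28, 29); Newton's method refines it to λ ≈ 28.3208. p(69) = -903 and p(70) = 1839 have opposite signs, so a root lies in (69, 70); Newton's method refines it to λ ≈ 69.3381. Check (Vieta): the three roots sum to 101, matching tr M = 101.
So the eigenvalues of A^T A are ≈ 3.3411, 28.3208, 69.3381 (all ≥ 0, as they must be for A^T A). The largest is λ_max ≈ 69.3381, hence ||A||_2 = sqrt(λ_max) ≈ 8.3269.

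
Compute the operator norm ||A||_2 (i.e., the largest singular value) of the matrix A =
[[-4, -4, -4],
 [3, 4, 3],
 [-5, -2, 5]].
||A||_2 = sqrt((86 + sqrt(7268))/2) ≈ 9.2534 (= sqrt(largest eigenvalue of A^T A))

||A||_2 = sigma_max(A) = sqrt(lambda_max(A^T A)). Form the symmetric matrix M = A^T A =
[[50, 38, 0],
 [38, 36, 18],
 [0, 18, 50]].
Its characteristic polynomial (trace, sum of principal 2x2 minors, determinant of M give the coefficients) is
  p(λ) = det(λ I - M) = λ^3 - 136λ^2 + 4332λ - 1600.
By the rational root theorem any rational root is an integer divisor of 1600. Testing λ = 50: p(50) = 125000 - 340000 + 216600 - 1600 = 0, so λ = 50 is a root. Dividing out (λ - 50) leaves p(λ) = (λ - 50)(λ^2 - 86λ + 32). For λ^2 - 86λ + 32 the discriminant is 7268. It is nonnegative but not a perfect square, so the roots are real and irrational: λ = (86 ± sqrt(7268))/2 ≈ 85.6263, 0.3737.
So the eigenvalues of A^T A are ≈ 0.3737, 50, 85.6263 (all ≥ 0, as they must be for A^T A). The largest is λ_max = (86 + sqrt(7268))/2 ≈ 85.6263, hence ||A||_2 = sqrt(λ_max) = sqrt((86 + sqrt(7268))/2) ≈ 9.2534.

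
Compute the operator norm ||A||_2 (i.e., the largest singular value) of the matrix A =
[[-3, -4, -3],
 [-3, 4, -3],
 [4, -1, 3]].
||A||_2 ≈ 7.8468 (= sqrt(largest eigenvalue of A^T A))

||A||_2 = sigma_max(A) = sqrt(lambda_max(A^T A)). Form the symmetric matrix M = A^T A =
[[34, -4, 30],
 [-4, 33, -3],
 [30, -3, 27]].
Its characteristic polynomial (trace, sum of principal 2x2 minors, determinant of M give the coefficients) is
  p(λ) = det(λ I - M) = λ^3 - 94λ^2 + 2006λ - 576.
No integer candidate from the rational root theorem (±divisors of 576) is a root, so the roots are irrational. The cubic discriminant is Δ = 3299925296 > 0, so there are three distinct real roots. p(0) = -576 and p(1) = 1337 have opposite signs, so a root lies in (0, 1); Newton's method refines it to λ ≈ 0.2911. p(32) = 128 and p(33) = -807 have opposite signs, so a root lies in (32, 33); Newton's method refines it to λ ≈ 32.1365. p(61) = -1003 and p(62) = 788 have opposite signs, so a root lies in (61, 62); Newton's method refines it to λ ≈ 61.5724. Check (Vieta): the three roots sum to 94, matching tr M = 94.
So the eigenvalues of A^T A are ≈ 0.2911, 32.1365, 61.5724 (all ≥ 0, as they must be for A^T A). The largest is λ_max ≈ 61.5724, hence ||A||_2 = sqrt(λ_max) ≈ 7.8468.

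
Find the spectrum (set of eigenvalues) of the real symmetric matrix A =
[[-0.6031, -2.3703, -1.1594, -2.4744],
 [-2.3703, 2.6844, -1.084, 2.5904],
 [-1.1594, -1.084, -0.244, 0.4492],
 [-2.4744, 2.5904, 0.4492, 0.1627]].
sigma(A) ≈ {-3, -2, 1, 6}

A is real symmetric, so its spectrum consists of real eigenvalues. Expanding the characteristic polynomial of the displayed matrix gives
  det(λ I - A) = p(λ) = λ^4 + (-2)λ^3 + (-23)λ^2 + (-12.0011)λ + (35.9972).
Solving p(λ) = 0 yields eigenvalues ≈ -3, -2, 1, 6. (A is shown rounded to 4 decimals, so these recover the underlying integer eigenvalues to within that precision.)
Verification: the trace of A = 2 equals the sum of eigenvalues 2, and det(A) ≈ 35.9972 matches the eigenvalue product 36.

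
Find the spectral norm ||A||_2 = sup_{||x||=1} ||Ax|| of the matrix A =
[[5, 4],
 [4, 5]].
||A||_2 = 9 (= sqrt(largest eigenvalue of A^T A))

||A||_2 = sigma_max(A) = sqrt(lambda_max(A^T A)). Form the symmetric matrix M = A^T A =
[[41, 40],
 [40, 41]].
Its characteristic polynomial (trace, determinant of M give the coefficients) is
  p(λ) = det(λ I - M) = λ^2 - 82λ + 81.
For λ^2 - 82λ + 81 the discriminant is 6400. It is a perfect square (80^2), so the roots are rational: λ = (82 ± 80)/2 = 81, 1.
So the eigenvalues of A^T A are ≈ 1, 81 (all ≥ 0, as they must be for A^T A). The largest is λ_max = 81, hence ||A||_2 = sqrt(λ_max) = 9.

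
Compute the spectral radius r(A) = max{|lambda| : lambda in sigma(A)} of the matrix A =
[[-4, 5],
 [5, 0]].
r(A) = (4 + sqrt(116))/2 ≈ 7.3852

The eigenvalues of A are the roots of its characteristic polynomial. With M = A (coefficients from the trace and determinant):
  p(λ) = det(λ I - M) = λ^2 + 4λ - 25.
For λ^2 + 4λ - 25 the discriminant is 116. It is nonnegative but not a perfect square, so the roots are real and irrational: λ = (-4 ± sqrt(116))/2 ≈ 3.3852, -7.3852.
Thus the eigenvalues (to 4 decimals) are 3.3852 (modulus 3.3852); -7.3852 (modulus 7.3852). The spectral radius is the largest modulus: r(A) = (4 + sqrt(116))/2 ≈ 7.3852. (Cross-check: r(A) ≤ ||A||_2 ≈ 7.3852; equality holds whenever A is normal, though it can also hold for some non-normal A.)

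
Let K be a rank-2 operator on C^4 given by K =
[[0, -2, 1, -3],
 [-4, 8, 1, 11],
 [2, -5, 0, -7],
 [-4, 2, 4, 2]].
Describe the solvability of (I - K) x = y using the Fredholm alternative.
(I - K) is invertible (det(I - K) = -4 ≠ 0), so for every y in C^4 the equation (I - K) x = y has a unique solution.

K has rank 2 and factors as K = U V^T = u1 v1^T + u2 v2^T with u1 = (-1, 3, -2, 0), v1 = (0, 2, -1, 3), u2 = (0, -2, 1, -2), v2 = (2, -1, -2, -1) (multiplying out reproduces the displayed K). The nonzero eigenvalues of U V^T coincide with those of the 2 x 2 matrix G = V^T U = [[v1·u1, v1·u2], [v2·u1, v2·u2]] = [[8, -11], [-1, 2]], and by the Sylvester determinant identity det(I_4 - U V^T) = det(I_2 - V^T U) = det([[-7, 11], [1, -1]]) = (-7)(-1) - (11)(1) = -4. (Direct check: I - K =
[[1, 2, -1, 3],
 [4, -7, -1, -11],
 [-2, 5, 1, 7],
 [4, -2, -4, -1]]
has determinant -4.) The finite-dimensional Fredholm alternative says: either (I - K) is invertible, or ker(I - K) ≠ {0} and then range(I - K) = ker((I - K)^*)^⊥, with dim ker(I - K) = dim ker((I - K)^*). Since det(I - K) ≠ 0, 1 is not an eigenvalue of K and ker(I - K) = {0}, so we are in the first case: for every y there is a unique x = (I - K)^(-1) y. (Explicitly, by the Woodbury identity, (I - U V^T)^(-1) = I + U (I_2 - G)^(-1) V^T.)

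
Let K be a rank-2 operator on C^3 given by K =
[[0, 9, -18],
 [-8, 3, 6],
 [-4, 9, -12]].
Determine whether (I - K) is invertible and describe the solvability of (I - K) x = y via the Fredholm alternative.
(I - K) is invertible (det(I - K) = -80 ≠ 0), so for every y in C^3 the equation (I - K) x = y has a unique solution.

K has rank 2 and factors as K = U V^T = u1 v1^T + u2 v2^T with u1 = (3, -3, 1), v1 = (2, 0, -3), u2 = (3, 1, 3), v2 = (-2, 3, -3) (multiplying out reproduces the displayed K). The nonzero eigenvalues of U V^T coincide with those of the 2 x 2 matrix G = V^T U = [[v1·u1, v1·u2], [v2·u1, v2·u2]] = [[3, -3], [-18, -12]], and by the Sylvester determinant identity det(I_3 - U V^T) = det(I_2 - V^T U) = det([[-2, 3], [18, 13]]) = (-2)(13) - (3)(18) = -80. (Direct check: I - K =
[[1, -9, 18],
 [8, -2, -6],
 [4, -9, 13]]
has determinant -80.) The finite-dimensional Fredholm alternative says: either (I - K) is invertible, or ker(I - K) ≠ {0} and then range(I - K) = ker((I - K)^*)^⊥, with dim ker(I - K) = dim ker((I - K)^*). Since det(I - K) ≠ 0, 1 is not an eigenvalue of K and ker(I - K) = {0}, so we are in the first case: for every y there is a unique x = (I - K)^(-1) y. (Explicitly, by the Woodbury identity, (I - U V^T)^(-1) = I + U (I_2 - G)^(-1) V^T.)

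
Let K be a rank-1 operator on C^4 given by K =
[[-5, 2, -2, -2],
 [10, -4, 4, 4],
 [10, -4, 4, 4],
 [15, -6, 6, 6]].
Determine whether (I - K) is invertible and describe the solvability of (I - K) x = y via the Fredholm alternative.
(I - K) is singular (det(I - K) = 0, i.e. 1 ∈ sigma(K)). (I - K) x = y is solvable iff y ⊥ ker((I - K)^*) = span{(-5, 2, -2, -2)}, i.e. iff -5y_1 + 2y_2 - 2y_3 - 2y_4 = 0. When solvable, the solutions are x = y + c·(1, -2, -2, -3), c arbitrary (ker(I - K) = span{(1, -2, -2, -3)}, dimension 1).

K has rank 1, so it is an outer product K = u v^T: every row of K is a multiple of one row vector. Reading off the entries, u = (1, -2, -2, -3) and v = (-5, 2, -2, -2) (row i of K equals u_i·v^T). A rank-one matrix u v^T satisfies K u = u (v·u) and kills the (3)-dimensional subspace v^⊥, so its characteristic polynomial is lambda^3 (lambda - v·u) with v·u = tr K = 1. Hence the eigenvalues of I - K are 1 (multiplicity 3) and 1 - (1) = 0, so det(I - K) = 0. (Direct check: I - K =
[[6, -2, 2, 2],
 [-10, 5, -4, -4],
 [-10, 4, -3, -4],
 [-15, 6, -6, -5]]
has determinant 0.) So 1 is an eigenvalue of K and (I - K) is not invertible. The finite-dimensional Fredholm alternative says: either (I - K) is invertible, or ker(I - K) ≠ {0} and then range(I - K) = ker((I - K)^*)^⊥, with dim ker(I - K) = dim ker((I - K)^*). We are in the second case, so we need both kernels. Kernel of I - K: (I - K) u = u - u (v·u) = u - u = 0, so ker(I - K) = span{u} = span{(1, -2, -2, -3)} (it is exactly 1-dimensional because rank(I - K) = 3). Kernel of the adjoint: K is real, so (I - K)^* = I - K^T = I - v u^T, and (I - v u^T) v = v - v (u·v) = 0; hence ker((I - K)^*) = span{v} = span{(-5, 2, -2, -2)}. Therefore (I - K) x = y is solvable iff <y, v> = 0, i.e. iff -5y_1 + 2y_2 - 2y_3 - 2y_4 = 0. When this holds, K y = u (v·y) = 0, so (I - K) y = y and x = y is a particular solution; the full solution set is the line x = y + c·u = y + c·(1, -2, -2, -3), c ∈ C.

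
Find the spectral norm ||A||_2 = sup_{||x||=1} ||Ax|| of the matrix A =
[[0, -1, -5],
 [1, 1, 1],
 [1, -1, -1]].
||A||_2 = sqrt((30 + sqrt(772))/2) ≈ 5.3752 (= sqrt(largest eigenvalue of A^T A))

||A||_2 = sigma_max(A) = sqrt(lambda_max(A^T A)). Form the symmetric matrix M = A^T A =
[[2, 0, 0],
 [0, 3, 7],
 [0, 7, 27]].
Its characteristic polynomial (trace, sum of principal 2x2 minors, determinant of M give the coefficients) is
  p(λ) = det(λ I - M) = λ^3 - 32λ^2 + 92λ - 64.
By the rational root theorem any rational root is an integer divisor of 64. Testing λ = 2: p(2) = 8 - 128 + 184 - 64 = 0, so λ = 2 is a root. Dividing out (λ - 2) leaves p(λ) = (λ - 2)(λ^2 - 30λ + 32). For λ^2 - 30λ + 32 the discriminant is 772. It is nonnegative but not a perfect square, so the roots are real and irrational: λ = (30 ± sqrt(772))/2 ≈ 28.8924, 1.1076.
So the eigenvalues of A^T A are ≈ 1.1076, 2, 28.8924 (all ≥ 0, as they must be for A^T A). The largest is λ_max = (30 + sqrt(772))/2 ≈ 28.8924, hence ||A||_2 = sqrt(λ_max) = sqrt((30 + sqrt(772))/2) ≈ 5.3752.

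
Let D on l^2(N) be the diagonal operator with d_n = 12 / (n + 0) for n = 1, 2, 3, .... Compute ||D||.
||D|| = 12 (attained at n = 1)

For D diagonal, ||D|| = sup_n |d_n| = sup_n 12/(n + 0). This is positive and strictly decreasing in n, so the supremum is attained at n = 1: d_1 = 12/(1 + 0) = 12. Hence ||D|| = 12.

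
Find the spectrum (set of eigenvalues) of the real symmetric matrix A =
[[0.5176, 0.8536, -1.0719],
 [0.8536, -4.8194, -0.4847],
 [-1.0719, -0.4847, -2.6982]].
sigma(A) ≈ {-5, -3, 1}

A is real symmetric, so its spectrum consists of real eigenvalues. Expanding the characteristic polynomial of the displayed matrix gives
  det(λ I - A) = p(λ) = λ^3 + (7)λ^2 + (7)λ + (-15).
Solving p(λ) = 0 yields eigenvalues ≈ -5, -3, 1. (A is shown rounded to 4 decimals, so these recover the underlying integer eigenvalues to within that precision.)
Verification: the trace of A = -7 equals the sum of eigenvalues -7, and det(A) ≈ 14.9994 matches the eigenvalue product 15.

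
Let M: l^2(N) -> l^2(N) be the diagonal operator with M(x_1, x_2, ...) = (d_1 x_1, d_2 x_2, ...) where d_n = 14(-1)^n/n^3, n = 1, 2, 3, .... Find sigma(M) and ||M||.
sigma(M) = {14(-1)^n/n^3 : n ≥ 1} ∪ {0}; ||M|| = 14

A bounded diagonal operator on l^2 with diagonal entries d_n has spectrum equal to the closure of {d_n : n ≥ 1}: every d_n is an eigenvalue (with eigenvector e_n), so {d_n} ⊂ sigma(M); the spectrum is closed, so its closure is too; and for lambda not in the closure, (M - lambda I) has bounded inverse (the diagonal entries 1/(d_n - lambda) are bounded). For our sequence d_n = 14(-1)^n/n^3, n = 1, 2, 3, ...:
  - {d_n} = {14(-1)^n/n^3 : n ≥ 1}; the only limit point is 0
  - closure = {14(-1)^n/n^3 : n ≥ 1} ∪ {0}
For the norm: a diagonal operator has ||M|| = sup_n |d_n|. Here |d_n| = 14/n^3 is decreasing, so sup_n |d_n| = |d_1| = 14. So ||M|| = 14.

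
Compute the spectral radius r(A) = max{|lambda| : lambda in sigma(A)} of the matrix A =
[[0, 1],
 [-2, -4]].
r(A) = (4 + sqrt(8))/2 ≈ 3.4142

The eigenvalues of A are the roots of its characteristic polynomial. With M = A (coefficients from the trace and determinant):
  p(λ) = det(λ I - M) = λ^2 + 4λ + 2.
For λ^2 + 4λ + 2 the discriminant is 8. It is nonnegative but not a perfect square, so the roots are real and irrational: λ = (-4 ± sqrt(8))/2 ≈ -0.5858, -3.4142.
Thus the eigenvalues (to 4 decimals) are -0.5858 (modulus 0.5858); -3.4142 (modulus 3.4142). The spectral radius is the largest modulus: r(A) = (4 + sqrt(8))/2 ≈ 3.4142. (Cross-check: r(A) ≤ ||A||_2 ≈ 4.5616; equality holds whenever A is normal, though it can also hold for some non-normal A.)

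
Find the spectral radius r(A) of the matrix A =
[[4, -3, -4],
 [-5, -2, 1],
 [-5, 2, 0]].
r(A) ≈ 8.4991

The eigenvalues of A are the roots of its characteristic polynomial. With M = A (coefficients from the trace, the sum of principal 2x2 minors, and det A):
  p(λ) = det(λ I - M) = λ^3 - 2λ^2 - 45λ - 87.
No integer candidate from the rational root theorem (±divisors of 87) is a root, so the roots are irrational. The cubic discriminant is Δ = 24513 > 0, so there are three distinct real roots. p(-4) = -3 and p(-3) = 3 have opposite signs, so a root lies in (-4, -3); Newton's method refines it to λ ≈ -3.818. p(-3) = 3 and p(-2) = -13 have opposite signs, so a root lies in (-3, -2); Newton's method refines it to λ ≈ -2.6811. p(8) = -63 and p(9) = 75 have opposite signs, so a root lies in (8, 9); Newton's method refines it to λ ≈ 8.4991. Check (Vieta): the three roots sum to 2, matching tr M = 2.
Thus the eigenvalues (to 4 decimals) are -3.818 (modulus 3.818); -2.6811 (modulus 2.6811); 8.4991 (modulus 8.4991). The spectral radius is the largest modulus: r(A) ≈ 8.4991. (Cross-check: r(A) ≤ ||A||_2 ≈ 8.7967; equality holds whenever A is normal, though it can also hold for some non-normal A.)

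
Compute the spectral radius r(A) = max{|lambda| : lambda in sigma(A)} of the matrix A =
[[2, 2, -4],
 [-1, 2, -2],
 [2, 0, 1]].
r(A) = sqrt(14) ≈ 3.7417

The eigenvalues of A are the roots of its characteristic polynomial. With M = A (coefficients from the trace, the sum of principal 2x2 minors, and det A):
  p(λ) = det(λ I - M) = λ^3 - 5λ^2 + 18λ - 14.
By the rational root theorem any rational root is an integer divisor of 14. Testing λ = 1: p(1) = 1 - 5 + 18 - 14 = 0, so λ = 1 is a root. Dividing out (λ - 1) leaves p(λ) = (λ - 1)(λ^2 - 4λ + 14). For λ^2 - 4λ + 14 the discriminant is -40. It is negative, so the roots are the complex-conjugate pair λ = 2 ± (sqrt(40)/2) i ≈ 2 ± 3.1623i. For a conjugate pair the product of the roots equals the constant term, so |λ|^2 = 14 and |λ| = sqrt(14) ≈ 3.7417.
Thus the eigenvalues (to 4 decimals) are 2 ± 3.1623i (modulus 3.7417); 1 (modulus 1). The spectral radius is the largest modulus: r(A) = sqrt(14) ≈ 3.7417. (Cross-check: r(A) ≤ ||A||_2 ≈ 5.3977; equality holds whenever A is normal, though it can also hold for some non-normal A.)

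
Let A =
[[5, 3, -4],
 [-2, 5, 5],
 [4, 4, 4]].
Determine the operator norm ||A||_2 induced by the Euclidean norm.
||A||_2 ≈ 9.1183 (= sqrt(largest eigenvalue of A^T A))

||A||_2 = sigma_max(A) = sqrt(lambda_max(A^T A)). Form the symmetric matrix M = A^T A =
[[45, 21, -14],
 [21, 50, 29],
 [-14, 29, 57]].
Its characteristic polynomial (trace, sum of principal 2x2 minors, determinant of M give the coefficients) is
  p(λ) = det(λ I - M) = λ^3 - 152λ^2 + 6187λ - 38416.
No integer candidate from the rational root theorem (±divisors of 38416) is a root, so the roots are irrational. The cubic discriminant is Δ = 7876516852 > 0, so there are three distinct real roots. p(7) = -2212 and p(8) = 1864 have opposite signs, so a root lies in (7, 8); Newton's method refines it to λ ≈ 7.5348. p(61) = 380 and p(62) = -782 have opposite signs, so a root lies in (61, 62); Newton's method refines it to λ ≈ 61.321. p(83) = -236 and p(84) = 1484 have opposite signs, so a root lies in (83, 84); Newton's method refines it to λ ≈ 83.1443. Check (Vieta): the three roots sum to 152, matching tr M = 152.
So the eigenvalues of A^T A are ≈ 7.5348, 61.321, 83.1443 (all ≥ 0, as they must be for A^T A). The largest is λ_max ≈ 83.1443, hence ||A||_2 = sqrt(λ_max) ≈ 9.1183.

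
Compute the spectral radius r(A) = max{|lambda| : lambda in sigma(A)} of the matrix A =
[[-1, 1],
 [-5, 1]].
r(A) = 2

The eigenvalues of A are the roots of its characteristic polynomial. With M = A (coefficients from the trace and determinant):
  p(λ) = det(λ I - M) = λ^2 + 4.
For λ^2 + 4 the discriminant is -16. It is negative, so the roots are the complex-conjugate pair λ = 0 ± (sqrt(16)/2) i ≈ 0 ± 2i. For a conjugate pair the product of the roots equals the constant term, so |λ|^2 = 4 and |λ| = sqrt(4) = 2.
Thus the eigenvalues (to 4 decimals) are 0 ± 2i (modulus 2). The spectral radius is the largest modulus: r(A) = 2. (Cross-check: r(A) ≤ ||A||_2 ≈ 5.2361; equality holds whenever A is normal, though it can also hold for some non-normal A.)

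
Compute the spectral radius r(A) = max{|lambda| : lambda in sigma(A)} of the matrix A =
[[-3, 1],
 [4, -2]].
r(A) = (5 + sqrt(17))/2 ≈ 4.5616

The eigenvalues of A are the roots of its characteristic polynomial. With M = A (coefficients from the trace and determinant):
  p(λ) = det(λ I - M) = λ^2 + 5λ + 2.
For λ^2 + 5λ + 2 the discriminant is 17. It is nonnegative but not a perfect square, so the roots are real and irrational: λ = (-5 ± sqrt(17))/2 ≈ -0.4384, -4.5616.
Thus the eigenvalues (to 4 decimals) are -0.4384 (modulus 0.4384); -4.5616 (modulus 4.5616). The spectral radius is the largest modulus: r(A) = (5 + sqrt(17))/2 ≈ 4.5616. (Cross-check: r(A) ≤ ||A||_2 ≈ 5.465; equality holds whenever A is normal, though it can also hold for some non-normal A.)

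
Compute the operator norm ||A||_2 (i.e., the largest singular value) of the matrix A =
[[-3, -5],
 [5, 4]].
||A||_2 = sqrt((75 + sqrt(4949))/2) ≈ 8.5249 (= sqrt(largest eigenvalue of A^T A))

||A||_2 = sigma_max(A) = sqrt(lambda_max(A^T A)). Form the symmetric matrix M = A^T A =
[[34, 35],
 [35, 41]].
Its characteristic polynomial (trace, determinant of M give the coefficients) is
  p(λ) = det(λ I - M) = λ^2 - 75λ + 169.
For λ^2 - 75λ + 169 the discriminant is 4949. It is nonnegative but not a perfect square, so the roots are real and irrational: λ = (75 ± sqrt(4949))/2 ≈ 72.6746, 2.3254.
So the eigenvalues of A^T A are ≈ 2.3254, 72.6746 (all ≥ 0, as they must be for A^T A). The largest is λ_max = (75 + sqrt(4949))/2 ≈ 72.6746, hence ||A||_2 = sqrt(λ_max) = sqrt((75 + sqrt(4949))/2) ≈ 8.5249.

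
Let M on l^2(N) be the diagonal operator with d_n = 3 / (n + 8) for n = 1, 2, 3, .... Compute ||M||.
||M|| = 1/3 (attained at n = 1)

For M diagonal, ||M|| = sup_n |d_n| = sup_n 3/(n + 8). This is positive and strictly decreasing in n, so the supremum is attained at n = 1: d_1 = 3/(1 + 8) = 1/3. Hence ||M|| = 1/3.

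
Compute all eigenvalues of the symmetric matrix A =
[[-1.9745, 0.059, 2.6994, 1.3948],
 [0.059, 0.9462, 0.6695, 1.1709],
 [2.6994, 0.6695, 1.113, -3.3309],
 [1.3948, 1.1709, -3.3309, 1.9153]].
sigma(A) ≈ {-5, 0, 2, 5}

A is real symmetric, so its spectrum consists of real eigenvalues. Expanding the characteristic polynomial of the displayed matrix gives
  det(λ I - A) = p(λ) = λ^4 + (-2)λ^3 + (-25)λ^2 + (50)λ + (0).
Solving p(λ) = 0 yields eigenvalues ≈ -5, 0, 2, 5. (A is shown rounded to 4 decimals, so these recover the underlying integer eigenvalues to within that precision.)
Verification: the trace of A = 2 equals the sum of eigenvalues 2, and det(A) ≈ 0.0004 matches the eigenvalue product 0.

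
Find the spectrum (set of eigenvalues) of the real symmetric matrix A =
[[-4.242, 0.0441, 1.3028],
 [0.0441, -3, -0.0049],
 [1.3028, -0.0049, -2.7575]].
sigma(A) ≈ {-5, -3, -2}

A is real symmetric, so its spectrum consists of real eigenvalues. Expanding the characteristic polynomial of the displayed matrix gives
  det(λ I - A) = p(λ) = λ^3 + (10)λ^2 + (31)λ + (30).
Solving p(λ) = 0 yields eigenvalues ≈ -5, -3, -2. (A is shown rounded to 4 decimals, so these recover the underlying integer eigenvalues to within that precision.)
Verification: the trace of A = -10 equals the sum of eigenvalues -10, and det(A) ≈ -30.0002 matches the eigenvalue product -30.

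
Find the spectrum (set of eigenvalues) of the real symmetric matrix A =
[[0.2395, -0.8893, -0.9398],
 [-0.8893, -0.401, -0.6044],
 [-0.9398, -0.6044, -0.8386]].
sigma(A) ≈ {-2, 0, 1}

A is real symmetric, so its spectrum consists of real eigenvalues. Expanding the characteristic polynomial of the displayed matrix gives
  det(λ I - A) = p(λ) = λ^3 + (1)λ^2 + (-2)λ + (0).
Solving p(λ) = 0 yields eigenvalues ≈ -2, 0, 1. (A is shown rounded to 4 decimals, so these recover the underlying integer eigenvalues to within that precision.)
Verification: the trace of A = -1 equals the sum of eigenvalues -1, and det(A) ≈ 0.0002 matches the eigenvalue product 0.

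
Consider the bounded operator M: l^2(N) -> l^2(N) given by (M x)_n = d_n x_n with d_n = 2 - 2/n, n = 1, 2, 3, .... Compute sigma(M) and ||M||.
sigma(M) = {2 - 2/n : n ≥ 1} ∪ {2}; ||M|| = 2

A bounded diagonal operator on l^2 with diagonal entries d_n has spectrum equal to the closure of {d_n : n ≥ 1}: every d_n is an eigenvalue (with eigenvector e_n), so {d_n} ⊂ sigma(M); the spectrum is closed, so its closure is too; and for lambda not in the closure, (M - lambda I) has bounded inverse (the diagonal entries 1/(d_n - lambda) are bounded). For our sequence d_n = 2 - 2/n, n = 1, 2, 3, ...:
  - {d_n} = {2 - 2/n : n ≥ 1}; the only limit point is 2
  - closure = {2 - 2/n : n ≥ 1} ∪ {2}
For the norm: a diagonal operator has ||M|| = sup_n |d_n|. Here d_n = 2 - 2/n increases monotonically from d_1 = 0 toward 2, with all terms in [0, 2); so sup_n |d_n| = 2 (the supremum is the limit, not attained). So ||M|| = 2.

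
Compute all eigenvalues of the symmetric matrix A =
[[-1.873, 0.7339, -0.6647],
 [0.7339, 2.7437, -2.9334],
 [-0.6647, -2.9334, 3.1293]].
sigma(A) ≈ {-2, 0, 6}

A is real symmetric, so its spectrum consists of real eigenvalues. Expanding the characteristic polynomial of the displayed matrix gives
  det(λ I - A) = p(λ) = λ^3 + (-4)λ^2 + (-12)λ + (0).
Solving p(λ) = 0 yields eigenvalues ≈ -2, 0, 6. (A is shown rounded to 4 decimals, so these recover the underlying integer eigenvalues to within that precision.)
Verification: the trace of A = 4 equals the sum of eigenvalues 4, and det(A) ≈ -0.0002 matches the eigenvalue product 0.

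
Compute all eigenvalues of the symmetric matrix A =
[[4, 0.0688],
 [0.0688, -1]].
sigma(A) ≈ {-1, 4}

A is real symmetric, so its spectrum consists of real eigenvalues. Expanding the characteristic polynomial of the displayed matrix gives
  det(λ I - A) = p(λ) = λ^2 + (-3)λ + (-4).
Solving p(λ) = 0 yields eigenvalues ≈ -1, 4. (A is shown rounded to 4 decimals, so these recover the underlying integer eigenvalues to within that precision.)
Verification: the trace of A = 3 equals the sum of eigenvalues 3, and det(A) ≈ -4.0002 matches the eigenvalue product -4.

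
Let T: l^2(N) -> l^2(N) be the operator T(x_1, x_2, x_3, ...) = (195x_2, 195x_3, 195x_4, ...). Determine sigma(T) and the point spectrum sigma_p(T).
sigma(T) = closed disk {z in C : |z| ≤ 195}; sigma_p(T) = open disk {z in C : |z| < 195}

Note T = 195·V where V is the unit left shift (V x)_k = x_{k+1}; so sigma(T) = 195·sigma(V) and ||T|| = 195||V||. ||T x||^2 = 38025sum_{k≥2} |x_k|^2 ≤ 38025||x||^2, with equality on {x : x_1 = 0}, so ||T|| = 195. For any lambda with |lambda| < 195, set r = lambda/195 (|r| < 1); the vector x = (1, r, r^2, ...) is in l^2 and satisfies T x = 195(r, r^2, ...) = lambda x, so lambda is an eigenvalue. On the boundary |lambda| = 195 the geometric series diverges, so no l^2 eigenvector exists, but these lambda lie in the approximate point spectrum. Hence sigma(T) is the closed disk of radius 195 and sigma_p(T) is the open disk.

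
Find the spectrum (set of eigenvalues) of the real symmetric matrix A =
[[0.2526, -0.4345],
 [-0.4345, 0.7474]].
sigma(A) ≈ {0, 1}

A is real symmetric, so its spectrum consists of real eigenvalues. Expanding the characteristic polynomial of the displayed matrix gives
  det(λ I - A) = p(λ) = λ^2 + (-1)λ + (0).
Solving p(λ) = 0 yields eigenvalues ≈ 0, 1. (A is shown rounded to 4 decimals, so these recover the underlying integer eigenvalues to within that precision.)
Verification: the trace of A = 1 equals the sum of eigenvalues 1, and det(A) ≈ 0.0000 matches the eigenvalue product 0.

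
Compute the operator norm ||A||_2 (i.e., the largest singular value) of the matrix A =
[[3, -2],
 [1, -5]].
||A||_2 = sqrt((39 + sqrt(845))/2) ≈ 5.8339 (= sqrt(largest eigenvalue of A^T A))

||A||_2 = sigma_max(A) = sqrt(lambda_max(A^T A)). Form the symmetric matrix M = A^T A =
[[10, -11],
 [-11, 29]].
Its characteristic polynomial (trace, determinant of M give the coefficients) is
  p(λ) = det(λ I - M) = λ^2 - 39λ + 169.
For λ^2 - 39λ + 169 the discriminant is 845. It is nonnegative but not a perfect square, so the roots are real and irrational: λ = (39 ± sqrt(845))/2 ≈ 34.0344, 4.9656.
So the eigenvalues of A^T A are ≈ 4.9656, 34.0344 (all ≥ 0, as they must be for A^T A). The largest is λ_max = (39 + sqrt(845))/2 ≈ 34.0344, hence ||A||_2 = sqrt(λ_max) = sqrt((39 + sqrt(845))/2) ≈ 5.8339.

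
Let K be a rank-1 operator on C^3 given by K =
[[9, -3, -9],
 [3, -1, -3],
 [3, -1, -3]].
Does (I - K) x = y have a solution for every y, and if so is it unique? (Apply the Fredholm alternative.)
(I - K) is invertible (det(I - K) = -4 ≠ 0), so for every y in C^3 the equation (I - K) x = y has a unique solution.

K has rank 1, so it is an outer product K = u v^T: every row of K is a multiple of one row vector. Reading off the entries, u = (-3, -1, -1) and v = (-3, 1, 3) (row i of K equals u_i·v^T). A rank-one matrix u v^T satisfies K u = u (v·u) and kills the (2)-dimensional subspace v^⊥, so its characteristic polynomial is lambda^2 (lambda - v·u) with v·u = tr K = 5. Hence the eigenvalues of I - K are 1 (multiplicity 2) and 1 - (5) = -4, so det(I - K) = -4. (Direct check: I - K =
[[-8, 3, 9],
 [-3, 2, 3],
 [-3, 1, 4]]
has determinant -4.) The finite-dimensional Fredholm alternative says: either (I - K) is invertible, or ker(I - K) ≠ {0} and then range(I - K) = ker((I - K)^*)^⊥, with dim ker(I - K) = dim ker((I - K)^*). Since det(I - K) ≠ 0, 1 is not an eigenvalue of K and ker(I - K) = {0}, so we are in the first case: for every y there is a unique x = (I - K)^(-1) y. Explicitly, by the Sherman–Morrison formula, (I - u v^T)^(-1) = I + u v^T/(1 - v·u), i.e. (I - K)^(-1) = I + K/(-4).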